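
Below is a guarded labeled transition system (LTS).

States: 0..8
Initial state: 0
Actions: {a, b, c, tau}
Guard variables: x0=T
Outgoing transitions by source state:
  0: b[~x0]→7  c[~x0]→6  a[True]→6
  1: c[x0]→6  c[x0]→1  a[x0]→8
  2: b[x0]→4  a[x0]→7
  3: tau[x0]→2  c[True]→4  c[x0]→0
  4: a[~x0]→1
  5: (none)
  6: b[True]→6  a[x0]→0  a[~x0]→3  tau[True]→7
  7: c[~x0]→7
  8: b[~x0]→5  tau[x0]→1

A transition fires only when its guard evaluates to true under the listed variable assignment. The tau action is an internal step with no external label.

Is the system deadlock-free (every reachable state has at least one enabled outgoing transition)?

Reachable = {0,6,7}
  0: a→6  [1 exit(s)]
  6: a→0  b→6  tau→7  [3 exit(s)]
  7: ∅  [deadlock]
witness 7: a·tau

Answer: DEADLOCK at state 7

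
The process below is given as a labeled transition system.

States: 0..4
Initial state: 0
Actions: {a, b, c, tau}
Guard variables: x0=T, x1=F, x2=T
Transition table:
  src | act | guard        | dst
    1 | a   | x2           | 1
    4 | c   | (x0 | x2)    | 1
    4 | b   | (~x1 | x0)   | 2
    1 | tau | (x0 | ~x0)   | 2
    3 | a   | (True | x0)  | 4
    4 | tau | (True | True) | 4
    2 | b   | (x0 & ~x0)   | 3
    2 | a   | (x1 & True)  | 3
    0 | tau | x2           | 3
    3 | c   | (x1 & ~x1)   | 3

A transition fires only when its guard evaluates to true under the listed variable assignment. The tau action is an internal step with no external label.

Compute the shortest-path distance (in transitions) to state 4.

Answer: 2

Working:
Layered search for 4:
  Layer 0: {0}
  Layer 1: {3}
  Layer 2: {4}
4 enters at depth 2; path tau·a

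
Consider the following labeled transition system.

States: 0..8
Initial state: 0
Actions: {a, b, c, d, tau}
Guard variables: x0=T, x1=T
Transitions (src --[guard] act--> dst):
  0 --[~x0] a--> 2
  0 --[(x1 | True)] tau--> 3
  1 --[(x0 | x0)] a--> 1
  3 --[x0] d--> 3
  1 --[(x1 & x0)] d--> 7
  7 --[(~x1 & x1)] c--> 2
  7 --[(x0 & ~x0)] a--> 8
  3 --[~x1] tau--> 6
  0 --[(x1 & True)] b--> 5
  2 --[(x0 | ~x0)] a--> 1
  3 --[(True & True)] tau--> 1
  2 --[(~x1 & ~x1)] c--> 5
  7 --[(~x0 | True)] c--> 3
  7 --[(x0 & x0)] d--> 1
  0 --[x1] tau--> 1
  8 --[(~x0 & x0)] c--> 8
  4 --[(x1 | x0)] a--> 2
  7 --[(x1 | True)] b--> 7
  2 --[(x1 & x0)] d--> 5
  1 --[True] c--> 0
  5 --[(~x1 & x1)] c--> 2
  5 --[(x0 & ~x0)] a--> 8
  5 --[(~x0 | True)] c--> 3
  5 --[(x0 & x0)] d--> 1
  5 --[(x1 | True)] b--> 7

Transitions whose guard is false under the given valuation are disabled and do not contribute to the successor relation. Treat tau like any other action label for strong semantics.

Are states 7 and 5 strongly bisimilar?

Answer: BISIMILAR

Analysis:
Bisimulation quotient by refinement:
  P[0] = {{0,1,2,3,4,5,6,7,8}}
  P[1] = {{0},{1},{2},{3},{4},{5,7},{6,8}}
7 equivalence class(es) (converged in 2)
class of 7: {5,7}; class of 5: {5,7}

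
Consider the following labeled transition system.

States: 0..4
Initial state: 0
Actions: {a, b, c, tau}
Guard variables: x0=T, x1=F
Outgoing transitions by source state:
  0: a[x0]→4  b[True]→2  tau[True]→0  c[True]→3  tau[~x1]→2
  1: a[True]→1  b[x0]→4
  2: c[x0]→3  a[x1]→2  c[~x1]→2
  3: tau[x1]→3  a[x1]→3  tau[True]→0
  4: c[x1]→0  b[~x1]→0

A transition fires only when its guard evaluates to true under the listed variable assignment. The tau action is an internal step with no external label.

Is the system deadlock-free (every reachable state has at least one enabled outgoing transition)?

Answer: DEADLOCK-FREE

Analysis:
Reachable = {0,2,3,4}
  0: a→4  b→2  c→3  tau→0  tau→2  [5 exit(s)]
  2: c→2  c→3  [2 exit(s)]
  3: tau→0  [1 exit(s)]
  4: b→0  [1 exit(s)]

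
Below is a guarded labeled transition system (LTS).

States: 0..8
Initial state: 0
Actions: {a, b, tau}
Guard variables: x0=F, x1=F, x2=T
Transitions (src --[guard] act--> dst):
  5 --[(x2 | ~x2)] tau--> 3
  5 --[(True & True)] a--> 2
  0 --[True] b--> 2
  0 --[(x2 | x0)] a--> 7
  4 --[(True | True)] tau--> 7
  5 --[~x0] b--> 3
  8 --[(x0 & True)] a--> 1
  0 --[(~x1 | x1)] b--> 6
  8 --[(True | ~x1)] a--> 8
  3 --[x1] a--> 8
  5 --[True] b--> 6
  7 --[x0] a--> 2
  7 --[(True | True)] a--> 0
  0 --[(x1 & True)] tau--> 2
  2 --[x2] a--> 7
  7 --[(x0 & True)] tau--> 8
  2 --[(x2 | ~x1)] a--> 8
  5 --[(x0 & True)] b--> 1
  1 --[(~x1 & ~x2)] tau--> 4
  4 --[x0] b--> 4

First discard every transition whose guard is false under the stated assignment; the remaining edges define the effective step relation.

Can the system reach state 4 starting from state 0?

Answer: UNREACHABLE

Analysis:
After dropping false guards: 12 live edges.
depth 0: {0}
depth 1: {2,6,7}  now seen {0,2,6,7}
depth 2: {8}  now seen {0,2,6,7,8}
Reach set: {0,2,6,7,8}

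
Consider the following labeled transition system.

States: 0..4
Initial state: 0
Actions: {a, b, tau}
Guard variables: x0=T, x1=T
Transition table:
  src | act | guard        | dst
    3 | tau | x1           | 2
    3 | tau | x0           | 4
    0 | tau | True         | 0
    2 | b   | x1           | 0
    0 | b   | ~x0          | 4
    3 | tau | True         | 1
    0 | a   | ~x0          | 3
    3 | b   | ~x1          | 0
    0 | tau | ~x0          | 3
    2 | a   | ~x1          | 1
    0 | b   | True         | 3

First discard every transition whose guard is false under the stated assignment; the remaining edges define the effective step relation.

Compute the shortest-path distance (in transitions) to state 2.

Breadth-first toward 2:
  depth 0: {0}
  depth 1: {3}
  depth 2: {1,2,4}
first hit 2 at d=2 via b·tau

Answer: 2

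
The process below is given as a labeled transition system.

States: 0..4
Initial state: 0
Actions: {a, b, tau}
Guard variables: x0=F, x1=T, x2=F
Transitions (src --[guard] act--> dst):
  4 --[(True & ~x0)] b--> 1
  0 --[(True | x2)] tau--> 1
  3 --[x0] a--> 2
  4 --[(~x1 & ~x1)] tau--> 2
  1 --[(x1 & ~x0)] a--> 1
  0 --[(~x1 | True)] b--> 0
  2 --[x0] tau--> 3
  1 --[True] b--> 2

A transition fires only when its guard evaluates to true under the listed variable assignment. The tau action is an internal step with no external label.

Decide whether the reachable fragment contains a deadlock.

Answer: DEADLOCK at state 2

Working:
R = {0,1,2}
  0: b→0  tau→1  [2 exit(s)]
  1: a→1  b→2  [2 exit(s)]
  2: ∅  [deadlock]
Path to 2: tau·b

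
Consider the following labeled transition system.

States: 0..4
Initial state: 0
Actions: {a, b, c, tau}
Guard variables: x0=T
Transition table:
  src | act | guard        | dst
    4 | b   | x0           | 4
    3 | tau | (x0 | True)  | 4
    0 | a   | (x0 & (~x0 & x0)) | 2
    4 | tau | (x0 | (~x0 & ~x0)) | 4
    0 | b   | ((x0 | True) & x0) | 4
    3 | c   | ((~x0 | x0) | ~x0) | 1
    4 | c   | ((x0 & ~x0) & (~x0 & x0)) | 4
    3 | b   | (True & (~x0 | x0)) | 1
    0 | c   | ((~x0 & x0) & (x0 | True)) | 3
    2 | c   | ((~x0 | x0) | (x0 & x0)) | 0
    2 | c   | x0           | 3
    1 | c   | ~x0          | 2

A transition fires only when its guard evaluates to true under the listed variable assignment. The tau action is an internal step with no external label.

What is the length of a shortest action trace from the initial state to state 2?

Answer: UNREACHABLE

Trace:
BFS to 2:
  Layer 0: {0}
  Layer 1: {4}
2 never appears.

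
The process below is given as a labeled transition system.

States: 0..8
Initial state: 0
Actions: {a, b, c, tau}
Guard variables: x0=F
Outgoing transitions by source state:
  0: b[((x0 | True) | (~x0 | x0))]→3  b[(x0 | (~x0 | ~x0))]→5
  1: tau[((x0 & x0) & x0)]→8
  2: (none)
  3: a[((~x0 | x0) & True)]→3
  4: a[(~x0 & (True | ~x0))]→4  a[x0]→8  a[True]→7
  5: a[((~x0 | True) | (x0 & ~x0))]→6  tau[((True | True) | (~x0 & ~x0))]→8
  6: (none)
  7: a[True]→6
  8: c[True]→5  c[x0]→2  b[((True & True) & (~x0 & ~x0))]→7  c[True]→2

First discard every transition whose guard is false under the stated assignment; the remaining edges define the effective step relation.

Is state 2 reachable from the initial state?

After dropping false guards: 11 live edges.
L0 = {0}
L1 = {3,5}  total {0,3,5}
L2 = {6,8}  total {0,3,5,6,8}
L3 = {2,7}  total {0,2,3,5,6,7,8}
Reachable = {0,2,3,5,6,7,8}
witness 2: b·tau·c

Answer: REACHABLE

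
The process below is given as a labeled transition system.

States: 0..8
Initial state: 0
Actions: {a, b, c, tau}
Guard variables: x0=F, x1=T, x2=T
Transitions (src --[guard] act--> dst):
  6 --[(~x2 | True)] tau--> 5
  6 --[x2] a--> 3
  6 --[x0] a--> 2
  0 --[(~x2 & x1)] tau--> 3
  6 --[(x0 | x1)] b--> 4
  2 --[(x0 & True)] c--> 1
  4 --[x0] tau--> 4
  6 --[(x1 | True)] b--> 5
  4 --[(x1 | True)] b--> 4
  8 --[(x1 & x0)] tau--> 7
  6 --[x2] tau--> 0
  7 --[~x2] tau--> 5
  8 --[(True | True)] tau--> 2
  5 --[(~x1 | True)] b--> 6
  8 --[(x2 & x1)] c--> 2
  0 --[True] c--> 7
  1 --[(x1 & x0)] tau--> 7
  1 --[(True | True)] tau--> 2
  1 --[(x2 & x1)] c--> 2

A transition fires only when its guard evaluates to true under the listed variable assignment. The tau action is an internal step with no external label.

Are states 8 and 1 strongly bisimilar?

Compute ~ classes (split until stable):
  round 0: {{0,1,2,3,4,5,6,7,8}}
  round 1: {{0},{1,8},{2,3,7},{4,5},{6}}
  round 2: {{0},{1,8},{2,3,7},{4},{5},{6}}
6 equivalence class(es) (converged in 3)
class of 8: {1,8}; class of 1: {1,8}

Answer: BISIMILAR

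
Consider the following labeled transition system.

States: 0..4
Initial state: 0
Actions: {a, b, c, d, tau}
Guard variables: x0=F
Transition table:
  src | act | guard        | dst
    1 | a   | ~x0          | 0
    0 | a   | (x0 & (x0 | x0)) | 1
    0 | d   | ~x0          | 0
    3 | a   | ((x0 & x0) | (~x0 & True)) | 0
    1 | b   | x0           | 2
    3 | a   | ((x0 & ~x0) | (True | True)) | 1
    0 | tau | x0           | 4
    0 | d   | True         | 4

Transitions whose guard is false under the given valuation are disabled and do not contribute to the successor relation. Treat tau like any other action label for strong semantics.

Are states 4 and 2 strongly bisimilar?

Compute ~ classes (split until stable):
  π0 = {{0,1,2,3,4}}
  π1 = {{0},{1,3},{2,4}}
  π2 = {{0},{1},{2,4},{3}}
stable after 3 split(s): 4 block(s)
class of 4: {2,4}; class of 2: {2,4}

Answer: BISIMILAR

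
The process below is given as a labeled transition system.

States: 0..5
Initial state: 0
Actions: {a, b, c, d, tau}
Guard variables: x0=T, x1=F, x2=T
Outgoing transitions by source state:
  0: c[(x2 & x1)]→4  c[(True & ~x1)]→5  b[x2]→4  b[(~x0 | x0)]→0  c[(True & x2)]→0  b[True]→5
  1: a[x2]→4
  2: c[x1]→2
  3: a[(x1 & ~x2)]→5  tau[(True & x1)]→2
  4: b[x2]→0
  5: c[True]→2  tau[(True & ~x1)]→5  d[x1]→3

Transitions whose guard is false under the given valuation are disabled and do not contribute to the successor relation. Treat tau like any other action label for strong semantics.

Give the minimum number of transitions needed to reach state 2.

Answer: 2

Trace:
Breadth-first toward 2:
  L0 = {0}
  L1 = {4,5}
  L2 = {2}
2 enters at depth 2; path b·c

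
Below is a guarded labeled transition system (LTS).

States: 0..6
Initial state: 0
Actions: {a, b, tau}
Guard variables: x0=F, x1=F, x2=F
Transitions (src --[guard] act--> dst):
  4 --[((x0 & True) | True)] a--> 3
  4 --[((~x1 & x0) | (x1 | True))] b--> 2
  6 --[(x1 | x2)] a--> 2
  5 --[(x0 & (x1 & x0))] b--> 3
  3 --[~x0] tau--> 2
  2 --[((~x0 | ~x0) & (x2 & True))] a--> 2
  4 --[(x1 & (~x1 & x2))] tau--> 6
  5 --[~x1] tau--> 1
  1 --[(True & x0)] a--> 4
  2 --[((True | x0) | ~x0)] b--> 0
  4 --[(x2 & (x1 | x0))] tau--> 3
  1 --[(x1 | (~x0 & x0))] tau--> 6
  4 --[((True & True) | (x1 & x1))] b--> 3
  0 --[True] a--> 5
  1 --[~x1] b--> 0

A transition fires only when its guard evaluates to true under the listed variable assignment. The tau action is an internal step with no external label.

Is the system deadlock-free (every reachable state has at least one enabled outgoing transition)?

R = {0,1,5}
  0: a→5  [1 exit(s)]
  1: b→0  [1 exit(s)]
  5: tau→1  [1 exit(s)]

Answer: DEADLOCK-FREE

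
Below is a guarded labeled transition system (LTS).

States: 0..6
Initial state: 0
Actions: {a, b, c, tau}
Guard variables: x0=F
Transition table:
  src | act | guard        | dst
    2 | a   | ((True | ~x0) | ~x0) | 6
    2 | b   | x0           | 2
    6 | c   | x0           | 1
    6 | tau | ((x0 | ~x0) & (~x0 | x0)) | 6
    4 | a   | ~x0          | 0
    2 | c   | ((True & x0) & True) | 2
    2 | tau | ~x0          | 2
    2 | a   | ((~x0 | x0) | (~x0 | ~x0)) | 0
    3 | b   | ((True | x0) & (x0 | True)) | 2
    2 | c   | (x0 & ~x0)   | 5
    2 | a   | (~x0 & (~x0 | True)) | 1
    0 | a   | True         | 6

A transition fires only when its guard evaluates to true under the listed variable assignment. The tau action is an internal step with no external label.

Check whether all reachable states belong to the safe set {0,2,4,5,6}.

Safe = {0,2,4,5,6}
Reach set: {0,6}
  0: safe
  6: safe

Answer: INVARIANT HOLDS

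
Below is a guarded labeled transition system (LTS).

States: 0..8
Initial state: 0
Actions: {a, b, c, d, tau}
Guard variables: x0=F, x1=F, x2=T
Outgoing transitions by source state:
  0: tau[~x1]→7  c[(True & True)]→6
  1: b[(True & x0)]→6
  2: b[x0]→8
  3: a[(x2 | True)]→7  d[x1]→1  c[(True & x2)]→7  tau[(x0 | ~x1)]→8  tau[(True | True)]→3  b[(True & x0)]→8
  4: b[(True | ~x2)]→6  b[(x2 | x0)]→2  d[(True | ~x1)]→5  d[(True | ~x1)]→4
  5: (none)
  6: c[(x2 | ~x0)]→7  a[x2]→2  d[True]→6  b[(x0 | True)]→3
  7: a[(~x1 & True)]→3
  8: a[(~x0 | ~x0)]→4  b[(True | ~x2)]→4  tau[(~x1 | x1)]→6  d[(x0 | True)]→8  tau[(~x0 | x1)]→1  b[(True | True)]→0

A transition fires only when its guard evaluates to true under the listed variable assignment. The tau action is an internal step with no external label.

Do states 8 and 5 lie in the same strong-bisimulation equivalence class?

Compute ~ classes (split until stable):
  π0 = {{0,1,2,3,4,5,6,7,8}}
  π1 = {{0},{1,2,5},{3},{4},{6},{7},{8}}
Fixed point at round 2; 7 class(es).
[8]={8}  [5]={1,2,5}

Answer: NOT BISIMILAR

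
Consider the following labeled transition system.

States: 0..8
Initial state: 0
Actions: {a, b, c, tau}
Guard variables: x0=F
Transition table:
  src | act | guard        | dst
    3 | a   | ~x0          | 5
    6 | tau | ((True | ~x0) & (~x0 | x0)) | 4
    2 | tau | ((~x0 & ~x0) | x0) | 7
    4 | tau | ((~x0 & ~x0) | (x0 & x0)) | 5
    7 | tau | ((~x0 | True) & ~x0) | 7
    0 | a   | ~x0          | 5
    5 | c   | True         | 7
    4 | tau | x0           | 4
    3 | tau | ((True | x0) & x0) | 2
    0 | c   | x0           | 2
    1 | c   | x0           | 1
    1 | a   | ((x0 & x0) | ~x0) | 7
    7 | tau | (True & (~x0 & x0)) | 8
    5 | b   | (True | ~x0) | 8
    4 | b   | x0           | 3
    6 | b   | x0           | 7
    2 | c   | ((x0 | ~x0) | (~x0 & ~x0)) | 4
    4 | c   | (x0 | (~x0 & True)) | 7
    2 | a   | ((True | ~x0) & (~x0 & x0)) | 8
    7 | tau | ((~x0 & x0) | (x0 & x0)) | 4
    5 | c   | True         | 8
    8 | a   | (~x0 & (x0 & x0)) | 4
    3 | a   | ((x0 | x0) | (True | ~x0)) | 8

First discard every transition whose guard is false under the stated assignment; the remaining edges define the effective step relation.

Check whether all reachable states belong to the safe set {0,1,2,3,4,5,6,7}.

Safe = {0,1,2,3,4,5,6,7}
Reach set: {0,5,7,8}
  0: ✓
  5: ✓
  7: ✓
  8: ✗ unsafe
counterexample path to 8: a·c

Answer: INVARIANT VIOLATED at state 8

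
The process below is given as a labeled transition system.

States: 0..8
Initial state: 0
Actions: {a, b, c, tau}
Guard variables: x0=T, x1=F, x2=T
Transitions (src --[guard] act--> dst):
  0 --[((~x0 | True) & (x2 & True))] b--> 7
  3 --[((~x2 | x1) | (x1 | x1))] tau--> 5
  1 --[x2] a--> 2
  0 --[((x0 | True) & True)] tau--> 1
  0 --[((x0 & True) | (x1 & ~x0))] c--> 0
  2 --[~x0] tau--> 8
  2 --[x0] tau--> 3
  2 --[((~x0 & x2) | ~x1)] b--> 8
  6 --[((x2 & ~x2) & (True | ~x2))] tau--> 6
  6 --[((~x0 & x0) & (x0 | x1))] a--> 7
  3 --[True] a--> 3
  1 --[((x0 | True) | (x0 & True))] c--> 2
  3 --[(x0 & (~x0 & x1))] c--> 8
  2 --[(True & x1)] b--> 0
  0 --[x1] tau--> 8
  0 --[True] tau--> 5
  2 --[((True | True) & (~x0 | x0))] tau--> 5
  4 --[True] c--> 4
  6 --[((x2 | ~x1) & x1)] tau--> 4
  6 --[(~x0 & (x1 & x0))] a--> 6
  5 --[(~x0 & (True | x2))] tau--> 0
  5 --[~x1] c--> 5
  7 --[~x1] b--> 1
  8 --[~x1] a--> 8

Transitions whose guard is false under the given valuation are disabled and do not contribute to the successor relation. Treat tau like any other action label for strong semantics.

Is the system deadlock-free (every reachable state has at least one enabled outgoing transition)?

R = {0,1,2,3,5,7,8}
  0: b→7  c→0  tau→1  tau→5  [deg 4]
  1: a→2  c→2  [deg 2]
  2: b→8  tau→3  tau→5  [deg 3]
  3: a→3  [deg 1]
  5: c→5  [deg 1]
  7: b→1  [deg 1]
  8: a→8  [deg 1]

Answer: DEADLOCK-FREE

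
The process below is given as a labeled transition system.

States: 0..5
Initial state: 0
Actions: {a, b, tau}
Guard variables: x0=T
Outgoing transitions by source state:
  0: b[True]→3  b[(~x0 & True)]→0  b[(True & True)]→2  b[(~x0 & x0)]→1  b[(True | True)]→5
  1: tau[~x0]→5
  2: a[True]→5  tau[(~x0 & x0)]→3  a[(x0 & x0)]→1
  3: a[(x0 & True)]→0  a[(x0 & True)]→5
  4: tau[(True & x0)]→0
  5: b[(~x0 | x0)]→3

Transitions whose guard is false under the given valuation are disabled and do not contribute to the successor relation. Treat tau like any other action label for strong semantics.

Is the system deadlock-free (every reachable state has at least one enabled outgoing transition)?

Answer: DEADLOCK at state 1

Trace:
Reachable = {0,1,2,3,5}
  0: b→2  b→3  b→5  [deg 3]
  1: ∅  [no exit]
  2: a→1  a→5  [deg 2]
  3: a→0  a→5  [deg 2]
  5: b→3  [deg 1]
trace reaching 1: b·a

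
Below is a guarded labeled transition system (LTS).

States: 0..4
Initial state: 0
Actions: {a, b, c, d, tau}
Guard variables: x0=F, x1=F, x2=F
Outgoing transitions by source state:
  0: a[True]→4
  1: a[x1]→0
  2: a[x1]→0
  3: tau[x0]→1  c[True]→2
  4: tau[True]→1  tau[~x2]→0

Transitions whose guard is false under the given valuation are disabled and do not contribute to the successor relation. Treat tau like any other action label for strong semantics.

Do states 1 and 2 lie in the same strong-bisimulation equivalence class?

Refine partition for ~:
  π0 = {{0,1,2,3,4}}
  π1 = {{0},{1,2},{3},{4}}
stable after 2 split(s): 4 block(s)
[1]={1,2}  [2]={1,2}

Answer: BISIMILAR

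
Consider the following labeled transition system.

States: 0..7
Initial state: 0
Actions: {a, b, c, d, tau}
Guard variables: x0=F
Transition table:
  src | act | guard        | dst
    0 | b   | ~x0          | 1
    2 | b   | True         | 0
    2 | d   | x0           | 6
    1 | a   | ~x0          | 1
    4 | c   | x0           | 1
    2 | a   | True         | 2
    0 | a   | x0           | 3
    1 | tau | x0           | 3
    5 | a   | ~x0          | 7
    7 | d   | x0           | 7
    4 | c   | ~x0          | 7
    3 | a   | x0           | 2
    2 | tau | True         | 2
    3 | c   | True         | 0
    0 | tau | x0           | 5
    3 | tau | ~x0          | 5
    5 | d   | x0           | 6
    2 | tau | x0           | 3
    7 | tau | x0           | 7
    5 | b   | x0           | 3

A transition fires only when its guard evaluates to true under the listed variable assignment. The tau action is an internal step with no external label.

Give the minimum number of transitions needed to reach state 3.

Layered search for 3:
  Layer 0: {0}
  Layer 1: {1}
3 never appears.

Answer: UNREACHABLE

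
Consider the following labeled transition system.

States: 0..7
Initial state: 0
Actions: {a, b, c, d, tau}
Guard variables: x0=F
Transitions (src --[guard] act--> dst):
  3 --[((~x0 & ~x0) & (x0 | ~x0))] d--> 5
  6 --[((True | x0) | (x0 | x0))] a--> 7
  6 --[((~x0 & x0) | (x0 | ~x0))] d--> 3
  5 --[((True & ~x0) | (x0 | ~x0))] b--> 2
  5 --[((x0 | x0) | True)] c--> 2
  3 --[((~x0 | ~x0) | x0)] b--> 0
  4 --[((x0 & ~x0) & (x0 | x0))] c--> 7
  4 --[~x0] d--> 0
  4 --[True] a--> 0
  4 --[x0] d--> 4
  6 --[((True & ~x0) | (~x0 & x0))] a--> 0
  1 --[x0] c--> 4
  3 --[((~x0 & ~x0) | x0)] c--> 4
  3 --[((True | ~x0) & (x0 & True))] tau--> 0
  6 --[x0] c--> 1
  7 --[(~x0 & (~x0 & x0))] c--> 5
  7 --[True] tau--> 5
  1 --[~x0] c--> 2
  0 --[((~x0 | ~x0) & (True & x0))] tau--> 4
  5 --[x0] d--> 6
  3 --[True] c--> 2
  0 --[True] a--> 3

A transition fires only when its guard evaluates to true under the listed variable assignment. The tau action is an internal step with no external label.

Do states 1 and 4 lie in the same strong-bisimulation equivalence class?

Answer: NOT BISIMILAR

Trace:
Refine partition for ~:
  round 0: {{0,1,2,3,4,5,6,7}}
  round 1: {{0},{1},{2},{3},{4,6},{5},{7}}
  round 2: {{0},{1},{2},{3},{4},{5},{6},{7}}
Fixed point at round 3; 8 class(es).
1∈{1}, 4∈{4}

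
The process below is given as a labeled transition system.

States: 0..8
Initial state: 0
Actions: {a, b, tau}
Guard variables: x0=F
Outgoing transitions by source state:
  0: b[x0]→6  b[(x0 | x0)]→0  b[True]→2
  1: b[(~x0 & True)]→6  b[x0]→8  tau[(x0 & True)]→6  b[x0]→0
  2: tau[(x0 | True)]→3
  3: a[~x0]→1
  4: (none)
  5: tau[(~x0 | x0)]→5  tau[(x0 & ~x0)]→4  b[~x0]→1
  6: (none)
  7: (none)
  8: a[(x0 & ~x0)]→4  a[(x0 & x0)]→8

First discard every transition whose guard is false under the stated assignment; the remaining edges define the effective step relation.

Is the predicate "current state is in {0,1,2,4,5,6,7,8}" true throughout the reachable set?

Answer: INVARIANT VIOLATED at state 3

Trace:
Inv-set: {0,1,2,4,5,6,7,8}
R = {0,1,2,3,6}
  0: ✓
  1: ✓
  2: ✓
  3: VIOLATES
  6: ✓
witness against invariant: b·tau → 3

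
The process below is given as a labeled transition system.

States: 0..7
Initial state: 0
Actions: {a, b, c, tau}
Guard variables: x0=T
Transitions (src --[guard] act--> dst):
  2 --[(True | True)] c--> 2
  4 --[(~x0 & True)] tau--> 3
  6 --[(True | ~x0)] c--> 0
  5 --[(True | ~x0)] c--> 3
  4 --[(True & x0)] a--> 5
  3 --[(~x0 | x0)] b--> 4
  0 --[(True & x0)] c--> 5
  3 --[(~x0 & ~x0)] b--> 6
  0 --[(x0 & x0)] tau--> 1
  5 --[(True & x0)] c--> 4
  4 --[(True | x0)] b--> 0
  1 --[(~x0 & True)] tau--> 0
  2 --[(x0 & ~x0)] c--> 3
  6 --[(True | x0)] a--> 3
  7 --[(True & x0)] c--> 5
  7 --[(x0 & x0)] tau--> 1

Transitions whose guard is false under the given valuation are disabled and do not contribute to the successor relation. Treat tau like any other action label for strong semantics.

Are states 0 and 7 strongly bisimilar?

Answer: BISIMILAR

Working:
Refine partition for ~:
  π0 = {{0,1,2,3,4,5,6,7}}
  π1 = {{0,7},{1},{2,5},{3},{4},{6}}
  π2 = {{0,7},{1},{2},{3},{4},{5},{6}}
stable after 3 split(s): 7 block(s)
[0]={0,7}  [7]={0,7}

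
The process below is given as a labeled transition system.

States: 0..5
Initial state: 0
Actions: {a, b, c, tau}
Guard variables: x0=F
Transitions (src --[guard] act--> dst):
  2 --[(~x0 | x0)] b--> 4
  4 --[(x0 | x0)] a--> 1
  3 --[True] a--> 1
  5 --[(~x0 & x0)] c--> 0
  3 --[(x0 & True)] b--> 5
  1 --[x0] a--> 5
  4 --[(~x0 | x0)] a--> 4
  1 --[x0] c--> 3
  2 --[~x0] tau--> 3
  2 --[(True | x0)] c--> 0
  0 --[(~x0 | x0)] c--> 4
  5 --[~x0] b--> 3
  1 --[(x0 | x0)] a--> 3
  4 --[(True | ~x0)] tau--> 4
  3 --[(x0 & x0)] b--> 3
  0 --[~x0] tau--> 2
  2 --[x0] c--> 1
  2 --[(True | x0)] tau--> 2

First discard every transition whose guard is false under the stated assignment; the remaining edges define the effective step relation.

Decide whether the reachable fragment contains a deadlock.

Answer: DEADLOCK at state 1

Trace:
Reachable = {0,1,2,3,4}
  0: c→4  tau→2  [2 exit(s)]
  1: ∅  [STUCK]
  2: b→4  c→0  tau→2  tau→3  [4 exit(s)]
  3: a→1  [1 exit(s)]
  4: a→4  tau→4  [2 exit(s)]
trace reaching 1: tau·tau·a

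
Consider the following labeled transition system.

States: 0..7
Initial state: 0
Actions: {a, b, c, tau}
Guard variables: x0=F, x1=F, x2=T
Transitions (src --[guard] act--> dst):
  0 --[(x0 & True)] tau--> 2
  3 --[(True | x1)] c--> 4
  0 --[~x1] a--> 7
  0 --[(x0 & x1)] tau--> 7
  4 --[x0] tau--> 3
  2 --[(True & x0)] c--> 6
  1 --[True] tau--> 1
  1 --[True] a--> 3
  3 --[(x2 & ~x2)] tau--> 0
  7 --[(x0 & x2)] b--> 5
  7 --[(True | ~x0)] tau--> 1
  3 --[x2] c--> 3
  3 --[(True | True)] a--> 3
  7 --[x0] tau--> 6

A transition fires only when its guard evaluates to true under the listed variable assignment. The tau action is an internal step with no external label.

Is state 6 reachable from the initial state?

After dropping false guards: 7 live edges.
Layer 0: {0}
Layer 1: {7}  now seen {0,7}
Layer 2: {1}  now seen {0,1,7}
Layer 3: {3}  now seen {0,1,3,7}
Layer 4: {4}  now seen {0,1,3,4,7}
R = {0,1,3,4,7}

Answer: UNREACHABLE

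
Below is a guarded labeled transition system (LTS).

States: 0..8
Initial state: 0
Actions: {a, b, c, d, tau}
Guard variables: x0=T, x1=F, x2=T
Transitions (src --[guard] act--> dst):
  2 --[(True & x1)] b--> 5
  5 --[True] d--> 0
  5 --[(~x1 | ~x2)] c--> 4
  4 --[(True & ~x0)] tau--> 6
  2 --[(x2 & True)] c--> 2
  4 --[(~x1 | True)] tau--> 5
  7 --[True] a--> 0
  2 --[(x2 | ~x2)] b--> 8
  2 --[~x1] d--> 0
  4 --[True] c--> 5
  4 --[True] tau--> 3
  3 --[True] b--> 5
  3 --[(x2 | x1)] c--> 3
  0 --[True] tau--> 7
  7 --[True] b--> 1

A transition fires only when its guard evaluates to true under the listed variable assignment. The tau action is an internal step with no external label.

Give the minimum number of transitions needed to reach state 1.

Layered search for 1:
  depth 0: {0}
  depth 1: {7}
  depth 2: {1}
first hit 1 at d=2 via tau·b

Answer: 2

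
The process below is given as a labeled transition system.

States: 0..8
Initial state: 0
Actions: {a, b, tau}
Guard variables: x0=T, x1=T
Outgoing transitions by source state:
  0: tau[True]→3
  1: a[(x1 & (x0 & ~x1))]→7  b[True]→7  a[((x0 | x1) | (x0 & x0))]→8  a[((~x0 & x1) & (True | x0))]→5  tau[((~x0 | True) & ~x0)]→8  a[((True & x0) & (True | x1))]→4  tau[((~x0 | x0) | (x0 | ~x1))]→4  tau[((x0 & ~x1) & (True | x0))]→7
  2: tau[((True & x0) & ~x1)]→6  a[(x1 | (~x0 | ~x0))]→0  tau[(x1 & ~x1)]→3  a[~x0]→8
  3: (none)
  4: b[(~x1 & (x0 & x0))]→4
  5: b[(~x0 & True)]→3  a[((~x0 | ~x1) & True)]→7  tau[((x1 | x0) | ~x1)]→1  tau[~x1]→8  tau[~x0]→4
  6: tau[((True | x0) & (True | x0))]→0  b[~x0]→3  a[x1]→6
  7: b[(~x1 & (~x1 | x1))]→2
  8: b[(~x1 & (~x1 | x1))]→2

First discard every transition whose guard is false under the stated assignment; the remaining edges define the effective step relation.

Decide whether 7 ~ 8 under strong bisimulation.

Answer: BISIMILAR

Working:
Bisimulation quotient by refinement:
  P[0] = {{0,1,2,3,4,5,6,7,8}}
  P[1] = {{0,5},{1},{2},{3,4,7,8},{6}}
  P[2] = {{0},{1},{2},{3,4,7,8},{5},{6}}
stable after 3 split(s): 6 block(s)
[7]={3,4,7,8}  [8]={3,4,7,8}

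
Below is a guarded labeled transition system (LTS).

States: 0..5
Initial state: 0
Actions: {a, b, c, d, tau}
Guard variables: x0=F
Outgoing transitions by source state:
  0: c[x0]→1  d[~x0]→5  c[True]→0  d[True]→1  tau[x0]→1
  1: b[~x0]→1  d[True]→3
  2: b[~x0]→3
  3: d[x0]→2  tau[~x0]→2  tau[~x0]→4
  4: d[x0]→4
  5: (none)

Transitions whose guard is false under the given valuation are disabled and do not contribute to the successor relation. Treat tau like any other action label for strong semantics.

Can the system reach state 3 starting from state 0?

8 transition(s) survive guard evaluation.
depth 0: {0}
depth 1: {1,5}  total {0,1,5}
depth 2: {3}  total {0,1,3,5}
depth 3: {2,4}  total {0,1,2,3,4,5}
Reach set: {0,1,2,3,4,5}
Path to 3: d·d

Answer: REACHABLE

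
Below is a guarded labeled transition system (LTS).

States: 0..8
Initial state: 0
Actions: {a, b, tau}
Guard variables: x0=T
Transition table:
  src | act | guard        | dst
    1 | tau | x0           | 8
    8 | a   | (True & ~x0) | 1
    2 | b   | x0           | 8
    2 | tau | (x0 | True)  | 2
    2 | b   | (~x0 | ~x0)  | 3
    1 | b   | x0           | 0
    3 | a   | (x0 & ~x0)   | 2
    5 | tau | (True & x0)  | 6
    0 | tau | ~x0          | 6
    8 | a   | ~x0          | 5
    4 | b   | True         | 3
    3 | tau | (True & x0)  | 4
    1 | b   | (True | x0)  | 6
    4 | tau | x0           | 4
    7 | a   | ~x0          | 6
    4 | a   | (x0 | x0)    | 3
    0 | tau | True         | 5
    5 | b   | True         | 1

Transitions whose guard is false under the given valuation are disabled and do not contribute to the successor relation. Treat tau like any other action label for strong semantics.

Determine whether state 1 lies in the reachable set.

After dropping false guards: 12 live edges.
L0 = {0}
L1 = {5}  now seen {0,5}
L2 = {1,6}  now seen {0,1,5,6}
L3 = {8}  now seen {0,1,5,6,8}
R = {0,1,5,6,8}
Path to 1: tau·b

Answer: REACHABLE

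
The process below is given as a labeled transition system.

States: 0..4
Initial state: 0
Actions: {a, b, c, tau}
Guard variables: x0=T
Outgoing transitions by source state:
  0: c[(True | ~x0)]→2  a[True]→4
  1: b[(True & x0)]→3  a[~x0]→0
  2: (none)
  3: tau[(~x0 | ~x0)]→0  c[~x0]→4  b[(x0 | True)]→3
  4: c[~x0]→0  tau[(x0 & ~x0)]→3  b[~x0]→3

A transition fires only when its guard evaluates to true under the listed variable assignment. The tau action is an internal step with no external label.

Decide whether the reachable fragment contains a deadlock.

Reach set: {0,2,4}
  0: a→4  c→2  [deg 2]
  2: ∅  [no exit]
  4: ∅  [no exit]
witness 2: c

Answer: DEADLOCK at state 2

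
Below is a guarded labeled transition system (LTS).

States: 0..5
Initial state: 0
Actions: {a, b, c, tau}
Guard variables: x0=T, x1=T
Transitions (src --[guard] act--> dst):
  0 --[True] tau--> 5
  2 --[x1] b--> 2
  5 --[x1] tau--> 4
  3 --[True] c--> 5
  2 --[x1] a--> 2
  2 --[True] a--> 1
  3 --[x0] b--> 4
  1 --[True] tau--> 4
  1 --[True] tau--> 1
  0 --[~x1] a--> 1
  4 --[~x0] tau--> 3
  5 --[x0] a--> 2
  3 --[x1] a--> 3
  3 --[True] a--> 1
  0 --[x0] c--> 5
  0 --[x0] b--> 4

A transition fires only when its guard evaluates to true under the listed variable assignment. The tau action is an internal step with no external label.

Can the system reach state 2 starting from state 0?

14 transition(s) survive guard evaluation.
L0 = {0}
L1 = {4,5}  cumulative {0,4,5}
L2 = {2}  cumulative {0,2,4,5}
L3 = {1}  cumulative {0,1,2,4,5}
Reach set: {0,1,2,4,5}
Path to 2: tau·a

Answer: REACHABLE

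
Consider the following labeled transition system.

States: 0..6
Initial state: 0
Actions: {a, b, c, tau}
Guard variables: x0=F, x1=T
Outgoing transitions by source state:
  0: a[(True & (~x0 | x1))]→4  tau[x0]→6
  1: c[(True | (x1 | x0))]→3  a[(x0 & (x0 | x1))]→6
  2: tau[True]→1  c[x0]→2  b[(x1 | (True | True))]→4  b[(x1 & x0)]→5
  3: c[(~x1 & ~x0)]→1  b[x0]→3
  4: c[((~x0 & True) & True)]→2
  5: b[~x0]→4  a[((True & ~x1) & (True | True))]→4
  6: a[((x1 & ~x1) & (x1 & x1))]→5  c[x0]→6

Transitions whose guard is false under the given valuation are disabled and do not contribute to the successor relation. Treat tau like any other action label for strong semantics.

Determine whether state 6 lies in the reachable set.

6 transition(s) survive guard evaluation.
L0 = {0}
L1 = {4}  cumulative {0,4}
L2 = {2}  cumulative {0,2,4}
L3 = {1}  cumulative {0,1,2,4}
L4 = {3}  cumulative {0,1,2,3,4}
R = {0,1,2,3,4}

Answer: UNREACHABLE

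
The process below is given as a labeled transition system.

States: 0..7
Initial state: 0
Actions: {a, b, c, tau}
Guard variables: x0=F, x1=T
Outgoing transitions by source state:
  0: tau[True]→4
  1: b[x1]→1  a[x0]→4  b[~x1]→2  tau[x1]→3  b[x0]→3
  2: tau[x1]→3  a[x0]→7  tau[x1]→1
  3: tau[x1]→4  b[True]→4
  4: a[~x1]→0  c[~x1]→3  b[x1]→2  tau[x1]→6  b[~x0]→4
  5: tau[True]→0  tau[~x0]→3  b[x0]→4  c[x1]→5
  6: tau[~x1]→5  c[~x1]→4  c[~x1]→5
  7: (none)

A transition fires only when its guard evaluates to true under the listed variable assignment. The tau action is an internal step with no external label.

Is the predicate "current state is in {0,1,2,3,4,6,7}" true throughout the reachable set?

Answer: INVARIANT HOLDS

Working:
Inv-set: {0,1,2,3,4,6,7}
Reach set: {0,1,2,3,4,6}
  0: ok
  1: ok
  2: ok
  3: ok
  4: ok
  6: ok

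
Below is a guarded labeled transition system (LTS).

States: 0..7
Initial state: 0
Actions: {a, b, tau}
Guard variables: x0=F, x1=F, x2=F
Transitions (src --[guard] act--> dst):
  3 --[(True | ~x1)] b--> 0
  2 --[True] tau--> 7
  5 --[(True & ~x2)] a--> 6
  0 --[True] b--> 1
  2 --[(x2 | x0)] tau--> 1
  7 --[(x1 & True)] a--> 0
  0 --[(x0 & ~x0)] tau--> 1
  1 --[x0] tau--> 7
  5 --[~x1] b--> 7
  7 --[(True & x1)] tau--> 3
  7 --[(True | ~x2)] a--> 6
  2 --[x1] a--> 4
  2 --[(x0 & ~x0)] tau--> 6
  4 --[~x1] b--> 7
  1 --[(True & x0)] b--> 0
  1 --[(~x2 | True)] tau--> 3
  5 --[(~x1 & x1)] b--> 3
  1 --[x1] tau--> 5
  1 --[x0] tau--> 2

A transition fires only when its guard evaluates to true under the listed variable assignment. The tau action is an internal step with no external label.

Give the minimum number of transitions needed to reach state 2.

BFS to 2:
  depth 0: {0}
  depth 1: {1}
  depth 2: {3}
2 never appears.

Answer: UNREACHABLE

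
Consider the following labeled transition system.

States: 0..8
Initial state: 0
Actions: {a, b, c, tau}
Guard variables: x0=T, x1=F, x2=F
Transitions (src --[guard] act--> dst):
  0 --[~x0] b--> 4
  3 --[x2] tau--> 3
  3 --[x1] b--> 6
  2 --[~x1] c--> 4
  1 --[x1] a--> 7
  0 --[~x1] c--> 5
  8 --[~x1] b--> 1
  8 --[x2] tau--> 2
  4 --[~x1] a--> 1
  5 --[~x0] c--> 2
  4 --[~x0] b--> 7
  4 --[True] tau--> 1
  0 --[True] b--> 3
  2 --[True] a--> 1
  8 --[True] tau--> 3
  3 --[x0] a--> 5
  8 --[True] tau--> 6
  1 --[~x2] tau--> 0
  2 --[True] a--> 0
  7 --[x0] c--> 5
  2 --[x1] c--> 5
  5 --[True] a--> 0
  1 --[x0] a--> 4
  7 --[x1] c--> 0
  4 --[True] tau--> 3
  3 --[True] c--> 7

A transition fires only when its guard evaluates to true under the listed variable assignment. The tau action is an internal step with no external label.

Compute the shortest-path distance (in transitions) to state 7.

BFS to 7:
  Layer 0: {0}
  Layer 1: {3,5}
  Layer 2: {7}
7 enters at depth 2; path b·c

Answer: 2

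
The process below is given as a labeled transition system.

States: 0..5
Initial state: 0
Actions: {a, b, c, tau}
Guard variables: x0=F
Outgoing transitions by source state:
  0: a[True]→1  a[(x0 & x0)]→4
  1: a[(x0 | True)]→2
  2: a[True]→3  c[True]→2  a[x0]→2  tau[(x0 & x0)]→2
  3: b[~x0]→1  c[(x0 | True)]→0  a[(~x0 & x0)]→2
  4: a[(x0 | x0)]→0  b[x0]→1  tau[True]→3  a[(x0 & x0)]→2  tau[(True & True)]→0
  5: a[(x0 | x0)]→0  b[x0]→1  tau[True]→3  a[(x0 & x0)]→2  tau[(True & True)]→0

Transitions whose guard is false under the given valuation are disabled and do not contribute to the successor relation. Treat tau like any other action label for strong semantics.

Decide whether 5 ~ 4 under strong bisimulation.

Refine partition for ~:
  π0 = {{0,1,2,3,4,5}}
  π1 = {{0,1},{2},{3},{4,5}}
  π2 = {{0},{1},{2},{3},{4,5}}
Fixed point at round 3; 5 class(es).
[5]={4,5}  [4]={4,5}

Answer: BISIMILAR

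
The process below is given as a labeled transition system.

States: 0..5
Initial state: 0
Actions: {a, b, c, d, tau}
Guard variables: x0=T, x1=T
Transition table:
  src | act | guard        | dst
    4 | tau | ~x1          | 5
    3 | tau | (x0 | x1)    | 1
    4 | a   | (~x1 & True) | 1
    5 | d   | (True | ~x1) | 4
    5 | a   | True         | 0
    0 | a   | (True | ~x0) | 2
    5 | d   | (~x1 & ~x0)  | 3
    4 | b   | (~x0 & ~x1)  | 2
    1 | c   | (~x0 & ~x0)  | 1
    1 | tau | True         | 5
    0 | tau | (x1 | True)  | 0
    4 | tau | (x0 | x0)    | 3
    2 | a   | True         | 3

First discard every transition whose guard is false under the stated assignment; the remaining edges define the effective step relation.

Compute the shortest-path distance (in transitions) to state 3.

Answer: 2

Trace:
Breadth-first toward 3:
  Layer 0: {0}
  Layer 1: {2}
  Layer 2: {3}
depth(3)=2, e.g. a·a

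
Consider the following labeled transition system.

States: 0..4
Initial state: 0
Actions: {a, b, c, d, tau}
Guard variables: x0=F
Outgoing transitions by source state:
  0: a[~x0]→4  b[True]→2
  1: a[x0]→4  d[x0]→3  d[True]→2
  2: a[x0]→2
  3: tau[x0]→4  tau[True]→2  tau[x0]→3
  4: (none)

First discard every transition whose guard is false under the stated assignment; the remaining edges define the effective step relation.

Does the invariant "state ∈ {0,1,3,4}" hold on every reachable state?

Answer: INVARIANT VIOLATED at state 2

Trace:
Inv-set: {0,1,3,4}
R = {0,2,4}
  0: ✓
  2: outside
  4: ✓
counterexample path to 2: b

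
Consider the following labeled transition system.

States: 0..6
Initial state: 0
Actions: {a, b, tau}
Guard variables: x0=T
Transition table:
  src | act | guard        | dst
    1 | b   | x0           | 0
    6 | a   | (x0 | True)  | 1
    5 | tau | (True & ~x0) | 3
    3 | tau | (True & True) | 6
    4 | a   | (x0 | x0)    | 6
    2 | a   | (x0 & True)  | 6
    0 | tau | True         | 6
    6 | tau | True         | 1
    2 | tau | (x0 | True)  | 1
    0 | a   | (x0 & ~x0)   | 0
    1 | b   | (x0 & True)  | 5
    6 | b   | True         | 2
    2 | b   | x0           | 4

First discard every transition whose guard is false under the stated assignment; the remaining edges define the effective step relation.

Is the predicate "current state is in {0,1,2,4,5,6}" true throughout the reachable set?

Safe = {0,1,2,4,5,6}
Reachable = {0,1,2,4,5,6}
  0: safe
  1: safe
  2: safe
  4: safe
  5: safe
  6: safe

Answer: INVARIANT HOLDS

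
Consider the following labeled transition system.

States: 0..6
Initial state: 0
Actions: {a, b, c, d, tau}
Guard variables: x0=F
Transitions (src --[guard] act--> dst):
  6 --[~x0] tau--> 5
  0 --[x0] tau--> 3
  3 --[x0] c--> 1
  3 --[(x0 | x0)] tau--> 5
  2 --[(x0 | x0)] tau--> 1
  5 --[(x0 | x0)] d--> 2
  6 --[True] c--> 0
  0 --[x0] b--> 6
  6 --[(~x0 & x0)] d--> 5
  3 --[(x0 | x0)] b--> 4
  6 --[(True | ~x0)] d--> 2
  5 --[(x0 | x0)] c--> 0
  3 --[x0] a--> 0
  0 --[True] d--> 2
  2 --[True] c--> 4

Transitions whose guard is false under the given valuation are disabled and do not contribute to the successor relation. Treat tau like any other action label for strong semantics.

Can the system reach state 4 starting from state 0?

Answer: REACHABLE

Analysis:
After dropping false guards: 5 live edges.
depth 0: {0}
depth 1: {2}  total {0,2}
depth 2: {4}  total {0,2,4}
R = {0,2,4}
Path to 4: d·c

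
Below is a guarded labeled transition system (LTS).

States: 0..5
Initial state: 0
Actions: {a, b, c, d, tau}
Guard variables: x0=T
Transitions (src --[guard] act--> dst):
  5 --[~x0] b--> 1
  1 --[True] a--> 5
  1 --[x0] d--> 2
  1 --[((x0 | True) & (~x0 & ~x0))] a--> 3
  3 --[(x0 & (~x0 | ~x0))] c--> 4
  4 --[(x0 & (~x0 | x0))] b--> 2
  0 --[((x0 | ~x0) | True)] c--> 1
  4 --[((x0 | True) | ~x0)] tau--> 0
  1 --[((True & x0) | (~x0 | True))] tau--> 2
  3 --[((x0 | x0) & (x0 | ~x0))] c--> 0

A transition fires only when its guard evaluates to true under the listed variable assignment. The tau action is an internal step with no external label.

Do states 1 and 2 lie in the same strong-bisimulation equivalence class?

Bisimulation quotient by refinement:
  P[0] = {{0,1,2,3,4,5}}
  P[1] = {{0,3},{1},{2,5},{4}}
  P[2] = {{0},{1},{2,5},{3},{4}}
Fixed point at round 3; 5 class(es).
[1]={1}  [2]={2,5}

Answer: NOT BISIMILAR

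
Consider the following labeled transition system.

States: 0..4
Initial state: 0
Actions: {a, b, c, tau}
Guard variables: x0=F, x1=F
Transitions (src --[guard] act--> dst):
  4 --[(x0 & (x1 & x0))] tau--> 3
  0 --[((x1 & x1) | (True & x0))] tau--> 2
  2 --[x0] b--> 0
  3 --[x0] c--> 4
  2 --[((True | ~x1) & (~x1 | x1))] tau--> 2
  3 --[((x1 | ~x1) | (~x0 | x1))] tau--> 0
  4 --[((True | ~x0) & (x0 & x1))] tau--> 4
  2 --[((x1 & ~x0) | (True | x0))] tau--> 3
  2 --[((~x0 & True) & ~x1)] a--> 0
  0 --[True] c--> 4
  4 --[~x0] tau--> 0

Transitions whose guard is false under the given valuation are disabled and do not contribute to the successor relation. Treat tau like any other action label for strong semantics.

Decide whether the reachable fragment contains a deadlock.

Answer: DEADLOCK-FREE

Trace:
Reach set: {0,4}
  0: c→4  [deg 1]
  4: tau→0  [deg 1]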